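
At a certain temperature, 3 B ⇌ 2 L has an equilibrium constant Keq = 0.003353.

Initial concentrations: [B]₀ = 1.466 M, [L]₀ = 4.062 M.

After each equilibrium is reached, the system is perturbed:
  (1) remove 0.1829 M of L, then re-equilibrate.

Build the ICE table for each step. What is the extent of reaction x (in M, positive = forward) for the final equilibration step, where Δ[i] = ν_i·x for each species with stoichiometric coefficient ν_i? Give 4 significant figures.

x = 0.06917 M

Q₀ = 5.237 vs Keq = 0.003353 ⇒ Q>K, reverse
Step 1:
                   B          L
  init         1.466      4.062
  Δ            4.748     -3.165
  eq           6.214     0.8969
  solve Keq expr → x = -1.583; check Q = 0.003353
Then remove 0.1829 M of L.
Step 2:
                   B          L
  init         6.214      0.714
  Δ          -0.2075     0.1383
  eq           6.006     0.8523
  solve Keq expr → x = 0.06917; check Q = 0.003353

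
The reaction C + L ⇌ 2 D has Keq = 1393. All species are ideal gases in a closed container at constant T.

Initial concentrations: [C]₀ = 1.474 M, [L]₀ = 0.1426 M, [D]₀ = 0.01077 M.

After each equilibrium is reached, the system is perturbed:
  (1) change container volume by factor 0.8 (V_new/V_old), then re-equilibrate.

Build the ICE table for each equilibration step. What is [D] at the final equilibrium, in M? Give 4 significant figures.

[D]_eq = 0.3698 M

Q₀ = 5.5184e-04 vs Keq = 1393 ⇒ Q<K, forward
Step 1:
                  C         L         D
  I           1.474    0.1426   0.01077
  C         -0.1426   -0.1426    0.2851
  E           1.331 4.7200e-05    0.2959
  solve Keq expr → x = 0.1426; check Q = 1393
Then change container volume by factor 0.8 (V_new/V_old).
Step 2:
                  C         L         D
  I           1.664 5.9000e-05    0.3698
  C               0         0         0
  E           1.664 5.9000e-05    0.3698
  solve Keq expr → x = 0; check Q = 1393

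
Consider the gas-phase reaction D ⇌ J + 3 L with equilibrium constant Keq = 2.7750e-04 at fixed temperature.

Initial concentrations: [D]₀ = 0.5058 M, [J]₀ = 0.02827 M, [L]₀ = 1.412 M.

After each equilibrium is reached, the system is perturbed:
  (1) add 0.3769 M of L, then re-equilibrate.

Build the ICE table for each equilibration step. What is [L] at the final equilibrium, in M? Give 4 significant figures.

Q₀ = 0.1573 vs Keq = 2.7750e-04 ⇒ Q>K, reverse
Step 1:
                   D          J          L
  Initial     0.5058    0.02827      1.412
  Change     0.02821   -0.02821   -0.08462
  Equil        0.534 6.3361e-05      1.327
  solve Keq expr → x = -0.02821; check Q = 2.7750e-04
Then add 0.3769 M of L.
Step 2:
                   D          J          L
  Initial      0.534 6.3361e-05      1.704
  Change  3.3419e-05 -3.3419e-05 -1.0026e-04
  Equil        0.534 2.9943e-05      1.704
  solve Keq expr → x = -3.3419e-05; check Q = 2.7750e-04

[L]_eq = 1.704 M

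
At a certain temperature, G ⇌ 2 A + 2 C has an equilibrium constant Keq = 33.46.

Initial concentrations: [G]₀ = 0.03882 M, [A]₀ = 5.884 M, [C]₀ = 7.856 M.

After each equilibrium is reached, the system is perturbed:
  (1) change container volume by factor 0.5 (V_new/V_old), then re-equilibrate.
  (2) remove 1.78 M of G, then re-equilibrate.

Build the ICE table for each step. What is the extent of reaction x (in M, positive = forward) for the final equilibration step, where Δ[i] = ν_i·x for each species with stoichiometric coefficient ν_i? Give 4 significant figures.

x = -0.1489 M

Q₀ = 5.5042e+04 vs Keq = 33.46 ⇒ Q>K, reverse
Step 1:
                    G           A           C
  Initial     0.03882       5.884       7.856
  Change        1.928      -3.856      -3.856
  Equil         1.967       2.028           4
  solve Keq expr → x = -1.928; check Q = 33.46
Then change container volume by factor 0.5 (V_new/V_old).
Step 2:
                    G           A           C
  Initial       3.934       4.056           8
  Change       0.9708      -1.942      -1.942
  Equil         4.904       2.114       6.058
  solve Keq expr → x = -0.9708; check Q = 33.46
Then remove 1.78 M of G.
Step 3:
                    G           A           C
  Initial       3.124       2.114       6.058
  Change       0.1489     -0.2978     -0.2978
  Equil         3.273       1.817       5.761
  solve Keq expr → x = -0.1489; check Q = 33.46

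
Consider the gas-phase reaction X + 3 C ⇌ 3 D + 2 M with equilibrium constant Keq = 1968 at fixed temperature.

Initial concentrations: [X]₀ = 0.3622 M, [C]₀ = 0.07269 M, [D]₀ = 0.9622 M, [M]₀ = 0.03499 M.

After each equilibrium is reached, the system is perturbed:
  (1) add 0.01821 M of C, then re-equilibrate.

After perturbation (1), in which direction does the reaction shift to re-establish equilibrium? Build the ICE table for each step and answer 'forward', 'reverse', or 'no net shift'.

Q₀ = 7.84 vs Keq = 1968 ⇒ Q<K, forward
Step 1:
                    X           C           D           M
  I            0.3622     0.07269      0.9622     0.03499
  C          -0.01767      -0.053       0.053     0.03533
  E            0.3445     0.01969       1.015     0.07032
  solve Keq expr → x = 0.01767; check Q = 1968
Then add 0.01821 M of C.
Step 2:
                    X           C           D           M
  I            0.3445      0.0379       1.015     0.07032
  C         -0.005279    -0.01584     0.01584     0.01056
  E            0.3393     0.02206       1.031     0.08088
  solve Keq expr → x = 0.005279; check Q = 1968

Direction: forward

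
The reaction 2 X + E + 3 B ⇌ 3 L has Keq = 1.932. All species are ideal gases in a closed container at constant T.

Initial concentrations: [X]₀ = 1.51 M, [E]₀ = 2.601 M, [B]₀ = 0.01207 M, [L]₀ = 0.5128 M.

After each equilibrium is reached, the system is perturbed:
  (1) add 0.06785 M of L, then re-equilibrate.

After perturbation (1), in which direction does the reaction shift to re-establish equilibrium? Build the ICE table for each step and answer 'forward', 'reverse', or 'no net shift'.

Direction: reverse

Q₀ = 1.2931e+04 vs Keq = 1.932 ⇒ Q>K, reverse
Step 1:
                    X           E           B           L
  Initial        1.51       2.601     0.01207      0.5128
  Change      0.09599       0.048       0.144      -0.144
  Equil         1.606       2.649      0.1561      0.3688
  solve Keq expr → x = -0.048; check Q = 1.932
Then add 0.06785 M of L.
Step 2:
                    X           E           B           L
  Initial       1.606       2.649      0.1561      0.4367
  Change      0.01294     0.00647     0.01941    -0.01941
  Equil         1.619       2.655      0.1755      0.4173
  solve Keq expr → x = -0.00647; check Q = 1.932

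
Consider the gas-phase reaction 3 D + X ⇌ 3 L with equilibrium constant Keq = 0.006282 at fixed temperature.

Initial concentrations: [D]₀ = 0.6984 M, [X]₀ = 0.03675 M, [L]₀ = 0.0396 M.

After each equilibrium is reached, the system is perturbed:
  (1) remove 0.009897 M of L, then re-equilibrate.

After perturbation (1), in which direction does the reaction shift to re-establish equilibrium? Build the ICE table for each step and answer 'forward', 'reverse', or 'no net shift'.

Q₀ = 0.00496 vs Keq = 0.006282 ⇒ Q<K, forward
Step 1:
                   D          X          L
  Initial     0.6984    0.03675     0.0396
  Change   -0.002723 -9.0756e-04   0.002723
  Equil       0.6957    0.03584    0.04232
  solve Keq expr → x = 9.0756e-04; check Q = 0.006282
Then remove 0.009897 M of L.
Step 2:
                   D          X          L
  Initial     0.6957    0.03584    0.03243
  Change   -0.008289  -0.002763   0.008289
  Equil       0.6874    0.03308    0.04071
  solve Keq expr → x = 0.002763; check Q = 0.006282

Direction: forward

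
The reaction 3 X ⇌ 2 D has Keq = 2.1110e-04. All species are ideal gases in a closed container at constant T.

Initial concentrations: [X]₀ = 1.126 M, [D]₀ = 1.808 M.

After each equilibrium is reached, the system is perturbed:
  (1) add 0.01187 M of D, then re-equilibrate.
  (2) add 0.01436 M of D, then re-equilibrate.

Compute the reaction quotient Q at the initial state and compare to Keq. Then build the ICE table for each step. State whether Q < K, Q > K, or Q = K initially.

Q₀ = 2.29; Q > K (proceeds reverse)

Q₀ = 2.29 vs Keq = 2.1110e-04 ⇒ Q>K, reverse
Step 1:
                    X           D
  Initial       1.126       1.808
  Change        2.558      -1.705
  Equil         3.684      0.1027
  solve Keq expr → x = -0.8526; check Q = 2.1110e-04
Then add 0.01187 M of D.
Step 2:
                    X           D
  Initial       3.684      0.1146
  Change      0.01675    -0.01117
  Equil         3.701      0.1034
  solve Keq expr → x = -0.005584; check Q = 2.1110e-04
Then add 0.01436 M of D.
Step 3:
                    X           D
  Initial       3.701      0.1178
  Change      0.02026    -0.01351
  Equil         3.721      0.1043
  solve Keq expr → x = -0.006755; check Q = 2.1110e-04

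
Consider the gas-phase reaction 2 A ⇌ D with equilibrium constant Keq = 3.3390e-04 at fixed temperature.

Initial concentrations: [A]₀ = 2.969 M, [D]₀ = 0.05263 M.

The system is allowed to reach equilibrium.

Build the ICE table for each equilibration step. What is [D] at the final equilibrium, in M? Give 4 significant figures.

[D]_eq = 0.003143 M

Q₀ = 0.005971 vs Keq = 3.3390e-04 ⇒ Q>K, reverse
Step 1:
                    A           D
  I             2.969     0.05263
  C           0.09897    -0.04949
  E             3.068    0.003143
  solve Keq expr → x = -0.04949; check Q = 3.3390e-04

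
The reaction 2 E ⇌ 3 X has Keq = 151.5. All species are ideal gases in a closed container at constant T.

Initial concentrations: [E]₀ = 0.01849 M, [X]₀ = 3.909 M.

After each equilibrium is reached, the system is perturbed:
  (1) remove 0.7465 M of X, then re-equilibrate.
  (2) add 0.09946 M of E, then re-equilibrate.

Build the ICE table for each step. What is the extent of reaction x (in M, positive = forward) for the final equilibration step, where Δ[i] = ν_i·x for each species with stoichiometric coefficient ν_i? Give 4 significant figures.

Q₀ = 1.7471e+05 vs Keq = 151.5 ⇒ Q>K, reverse
Step 1:
                   E          X
  init       0.01849      3.909
  Δ            0.453    -0.6795
  eq          0.4715      3.229
  solve Keq expr → x = -0.2265; check Q = 151.5
Then remove 0.7465 M of X.
Step 2:
                   E          X
  init        0.4715      2.483
  Δ          -0.1188     0.1782
  eq          0.3527      2.661
  solve Keq expr → x = 0.0594; check Q = 151.5
Then add 0.09946 M of E.
Step 3:
                   E          X
  init        0.4522      2.661
  Δ         -0.07643     0.1146
  eq          0.3757      2.776
  solve Keq expr → x = 0.03821; check Q = 151.5

x = 0.03821 M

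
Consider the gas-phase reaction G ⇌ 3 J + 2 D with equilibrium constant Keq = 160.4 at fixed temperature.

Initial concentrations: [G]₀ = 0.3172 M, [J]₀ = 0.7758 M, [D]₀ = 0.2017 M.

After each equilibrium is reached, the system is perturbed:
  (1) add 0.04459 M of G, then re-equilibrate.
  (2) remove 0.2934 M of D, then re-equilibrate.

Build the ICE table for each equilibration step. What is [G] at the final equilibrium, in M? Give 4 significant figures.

Q₀ = 0.05989 vs Keq = 160.4 ⇒ Q<K, forward
Step 1:
                    G           J           D
  I            0.3172      0.7758      0.2017
  C           -0.2986      0.8958      0.5972
  E           0.01859       1.672      0.7989
  solve Keq expr → x = 0.2986; check Q = 160.4
Then add 0.04459 M of G.
Step 2:
                    G           J           D
  I           0.06318       1.672      0.7989
  C          -0.03642      0.1093     0.07283
  E           0.02676       1.781      0.8718
  solve Keq expr → x = 0.03642; check Q = 160.4
Then remove 0.2934 M of D.
Step 3:
                    G           J           D
  I           0.02676       1.781      0.5784
  C          -0.01303     0.03909     0.02606
  E           0.01373        1.82      0.6044
  solve Keq expr → x = 0.01303; check Q = 160.4

[G]_eq = 0.01373 M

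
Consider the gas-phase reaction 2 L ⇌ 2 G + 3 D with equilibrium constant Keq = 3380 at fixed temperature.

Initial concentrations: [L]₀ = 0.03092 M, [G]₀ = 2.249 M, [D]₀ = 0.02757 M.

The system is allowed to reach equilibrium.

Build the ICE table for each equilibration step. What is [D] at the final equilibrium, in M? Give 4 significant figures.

Q₀ = 0.1109 vs Keq = 3380 ⇒ Q<K, forward
Step 1:
                   L          G          D
  Initial    0.03092      2.249    0.02757
  Change    -0.03015    0.03015    0.04523
  Equil   7.6996e-04      2.279     0.0728
  solve Keq expr → x = 0.01508; check Q = 3380

[D]_eq = 0.0728 M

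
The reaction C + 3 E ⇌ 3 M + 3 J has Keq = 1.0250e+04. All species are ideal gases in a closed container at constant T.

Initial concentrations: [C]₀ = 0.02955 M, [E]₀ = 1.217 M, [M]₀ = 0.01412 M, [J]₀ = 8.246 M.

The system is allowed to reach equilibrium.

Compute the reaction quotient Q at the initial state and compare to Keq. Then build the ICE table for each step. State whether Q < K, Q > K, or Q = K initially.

Q₀ = 0.02963 vs Keq = 1.0250e+04 ⇒ Q<K, forward
Step 1:
                   C          E          M          J
  I          0.02955      1.217    0.01412      8.246
  C         -0.02951   -0.08852    0.08852    0.08852
  E       4.2503e-05      1.128     0.1026      8.335
  solve Keq expr → x = 0.02951; check Q = 1.0250e+04

Q₀ = 0.02963; Q < K (proceeds forward)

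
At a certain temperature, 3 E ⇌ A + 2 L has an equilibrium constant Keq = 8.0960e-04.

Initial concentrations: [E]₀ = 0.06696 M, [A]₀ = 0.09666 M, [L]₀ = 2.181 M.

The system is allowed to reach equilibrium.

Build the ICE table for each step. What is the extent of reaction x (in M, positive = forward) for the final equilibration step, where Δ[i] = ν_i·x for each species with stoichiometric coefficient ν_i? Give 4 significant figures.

Q₀ = 1531 vs Keq = 8.0960e-04 ⇒ Q>K, reverse
Step 1:
                   E          A          L
  I          0.06696    0.09666      2.181
  C             0.29   -0.09665    -0.1933
  E           0.3569 9.3165e-06      1.988
  solve Keq expr → x = -0.09665; check Q = 8.0960e-04

x = -0.09665 M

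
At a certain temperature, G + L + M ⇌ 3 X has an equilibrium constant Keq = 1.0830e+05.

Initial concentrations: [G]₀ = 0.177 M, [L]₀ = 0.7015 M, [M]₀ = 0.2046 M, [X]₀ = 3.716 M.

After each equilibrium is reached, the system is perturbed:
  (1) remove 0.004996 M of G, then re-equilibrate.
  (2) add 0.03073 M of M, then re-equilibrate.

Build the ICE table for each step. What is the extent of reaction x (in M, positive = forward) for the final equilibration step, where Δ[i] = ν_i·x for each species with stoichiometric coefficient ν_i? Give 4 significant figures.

x = 0.00641 M

Q₀ = 2020 vs Keq = 1.0830e+05 ⇒ Q<K, forward
Step 1:
                  G         L         M         X
  init        0.177    0.7015    0.2046     3.716
  Δ         -0.1532   -0.1532   -0.1532    0.4595
  eq        0.02383    0.5483   0.05143     4.175
  solve Keq expr → x = 0.1532; check Q = 1.0830e+05
Then remove 0.004996 M of G.
Step 2:
                  G         L         M         X
  init      0.01884    0.5483   0.05143     4.175
  Δ        0.003278  0.003278  0.003278 -0.009834
  eq        0.02212    0.5516   0.05471     4.166
  solve Keq expr → x = -0.003278; check Q = 1.0830e+05
Then add 0.03073 M of M.
Step 3:
                  G         L         M         X
  init      0.02212    0.5516   0.08544     4.166
  Δ        -0.00641  -0.00641  -0.00641   0.01923
  eq        0.01571    0.5452   0.07903     4.185
  solve Keq expr → x = 0.00641; check Q = 1.0830e+05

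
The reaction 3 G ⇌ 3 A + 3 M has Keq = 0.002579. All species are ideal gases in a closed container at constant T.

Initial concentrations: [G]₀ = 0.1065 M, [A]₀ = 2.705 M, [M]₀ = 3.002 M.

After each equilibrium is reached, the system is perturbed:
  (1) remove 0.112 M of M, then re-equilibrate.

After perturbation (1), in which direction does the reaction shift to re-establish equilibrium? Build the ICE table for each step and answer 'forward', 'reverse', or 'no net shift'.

Q₀ = 4.4329e+05 vs Keq = 0.002579 ⇒ Q>K, reverse
Step 1:
                   G          A          M
  I           0.1065      2.705      3.002
  C            2.264     -2.264     -2.264
  E            2.371     0.4407     0.7377
  solve Keq expr → x = -0.7548; check Q = 0.002579
Then remove 0.112 M of M.
Step 2:
                   G          A          M
  I            2.371     0.4407     0.6257
  C          -0.0397     0.0397     0.0397
  E            2.331     0.4804     0.6654
  solve Keq expr → x = 0.01323; check Q = 0.002579

Direction: forward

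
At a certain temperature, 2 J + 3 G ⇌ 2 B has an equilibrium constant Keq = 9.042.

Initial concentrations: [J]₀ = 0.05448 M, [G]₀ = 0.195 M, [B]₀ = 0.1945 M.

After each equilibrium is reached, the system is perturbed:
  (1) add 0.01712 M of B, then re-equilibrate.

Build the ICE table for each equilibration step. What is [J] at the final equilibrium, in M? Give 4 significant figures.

Q₀ = 1719 vs Keq = 9.042 ⇒ Q>K, reverse
Step 1:
                   J          G          B
  I          0.05448      0.195     0.1945
  C           0.1002     0.1502    -0.1002
  E           0.1546     0.3452    0.09433
  solve Keq expr → x = -0.05008; check Q = 9.042
Then add 0.01712 M of B.
Step 2:
                   J          G          B
  I           0.1546     0.3452     0.1115
  C         0.007575    0.01136  -0.007575
  E           0.1622     0.3566     0.1039
  solve Keq expr → x = -0.003787; check Q = 9.042

[J]_eq = 0.1622 M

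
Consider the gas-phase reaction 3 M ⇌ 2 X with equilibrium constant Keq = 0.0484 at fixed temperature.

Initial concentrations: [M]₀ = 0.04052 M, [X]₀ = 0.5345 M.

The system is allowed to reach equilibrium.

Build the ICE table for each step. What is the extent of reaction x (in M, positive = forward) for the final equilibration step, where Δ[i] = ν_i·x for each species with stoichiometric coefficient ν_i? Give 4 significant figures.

x = -0.2078 M

Q₀ = 4294 vs Keq = 0.0484 ⇒ Q>K, reverse
Step 1:
                  M         X
  Initial   0.04052    0.5345
  Change     0.6233   -0.4155
  Equil      0.6638     0.119
  solve Keq expr → x = -0.2078; check Q = 0.0484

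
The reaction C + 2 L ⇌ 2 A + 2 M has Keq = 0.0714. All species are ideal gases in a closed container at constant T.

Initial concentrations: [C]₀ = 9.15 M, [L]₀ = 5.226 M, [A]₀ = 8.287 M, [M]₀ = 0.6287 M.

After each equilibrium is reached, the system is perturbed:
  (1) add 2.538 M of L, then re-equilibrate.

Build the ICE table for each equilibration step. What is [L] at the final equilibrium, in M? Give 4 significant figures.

Q₀ = 0.1086 vs Keq = 0.0714 ⇒ Q>K, reverse
Step 1:
                  C         L         A         M
  Initial      9.15     5.226     8.287    0.6287
  Change    0.05061    0.1012   -0.1012   -0.1012
  Equil       9.201     5.327     8.186    0.5275
  solve Keq expr → x = -0.05061; check Q = 0.0714
Then add 2.538 M of L.
Step 2:
                  C         L         A         M
  Initial     9.201     7.865     8.186    0.5275
  Change    -0.1039   -0.2078    0.2078    0.2078
  Equil       9.097     7.657     8.394    0.7352
  solve Keq expr → x = 0.1039; check Q = 0.0714

[L]_eq = 7.657 M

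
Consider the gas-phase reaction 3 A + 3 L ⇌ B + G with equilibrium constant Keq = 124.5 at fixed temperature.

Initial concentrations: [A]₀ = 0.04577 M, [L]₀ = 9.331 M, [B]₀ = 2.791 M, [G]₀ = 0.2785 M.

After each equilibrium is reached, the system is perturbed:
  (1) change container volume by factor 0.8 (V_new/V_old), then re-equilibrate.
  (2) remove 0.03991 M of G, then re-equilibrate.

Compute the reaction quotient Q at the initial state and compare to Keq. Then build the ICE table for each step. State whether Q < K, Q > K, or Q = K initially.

Q₀ = 9.978; Q < K (proceeds forward)

Q₀ = 9.978 vs Keq = 124.5 ⇒ Q<K, forward
Step 1:
                   A          L          B          G
  Initial    0.04577      9.331      2.791     0.2785
  Change    -0.02576   -0.02576   0.008587   0.008587
  Equil      0.02001      9.305        2.8     0.2871
  solve Keq expr → x = 0.008587; check Q = 124.5
Then change container volume by factor 0.8 (V_new/V_old).
Step 2:
                   A          L          B          G
  Initial    0.02501      11.63      3.499     0.3589
  Change   -0.006386  -0.006386   0.002129   0.002129
  Equil      0.01863      11.63      3.502      0.361
  solve Keq expr → x = 0.002129; check Q = 124.5
Then remove 0.03991 M of G.
Step 3:
                   A          L          B          G
  Initial    0.01863      11.63      3.502     0.3211
  Change  -7.0753e-04 -7.0753e-04 2.3584e-04 2.3584e-04
  Equil      0.01792      11.62      3.502     0.3213
  solve Keq expr → x = 2.3584e-04; check Q = 124.5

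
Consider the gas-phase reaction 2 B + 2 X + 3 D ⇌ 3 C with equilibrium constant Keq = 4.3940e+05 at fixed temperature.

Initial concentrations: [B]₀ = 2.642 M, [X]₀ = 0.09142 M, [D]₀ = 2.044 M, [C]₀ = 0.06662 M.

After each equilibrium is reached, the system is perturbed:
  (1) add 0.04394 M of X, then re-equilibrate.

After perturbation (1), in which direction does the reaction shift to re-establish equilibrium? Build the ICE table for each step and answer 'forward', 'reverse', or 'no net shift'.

Direction: forward

Q₀ = 5.9350e-04 vs Keq = 4.3940e+05 ⇒ Q<K, forward
Step 1:
                  B         X         D         C
  I           2.642   0.09142     2.044   0.06662
  C         -0.0914   -0.0914   -0.1371    0.1371
  E           2.551 2.0653e-05     1.907    0.2037
  solve Keq expr → x = 0.0457; check Q = 4.3940e+05
Then add 0.04394 M of X.
Step 2:
                  B         X         D         C
  I           2.551   0.04396     1.907    0.2037
  C        -0.04393  -0.04393  -0.06589   0.06589
  E           2.507 3.3728e-05     1.841    0.2696
  solve Keq expr → x = 0.02196; check Q = 4.3940e+05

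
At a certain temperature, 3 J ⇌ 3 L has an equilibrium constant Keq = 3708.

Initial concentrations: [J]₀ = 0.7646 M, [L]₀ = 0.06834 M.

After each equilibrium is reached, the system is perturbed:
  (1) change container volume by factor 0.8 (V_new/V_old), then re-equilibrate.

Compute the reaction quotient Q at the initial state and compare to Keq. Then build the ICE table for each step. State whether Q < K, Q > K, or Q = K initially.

Q₀ = 7.1404e-04; Q < K (proceeds forward)

Q₀ = 7.1404e-04 vs Keq = 3708 ⇒ Q<K, forward
Step 1:
                    J           L
  Initial      0.7646     0.06834
  Change      -0.7141      0.7141
  Equil       0.05055      0.7824
  solve Keq expr → x = 0.238; check Q = 3708
Then change container volume by factor 0.8 (V_new/V_old).
Step 2:
                    J           L
  Initial     0.06319       0.978
  Change            0           0
  Equil       0.06319       0.978
  solve Keq expr → x = 0; check Q = 3708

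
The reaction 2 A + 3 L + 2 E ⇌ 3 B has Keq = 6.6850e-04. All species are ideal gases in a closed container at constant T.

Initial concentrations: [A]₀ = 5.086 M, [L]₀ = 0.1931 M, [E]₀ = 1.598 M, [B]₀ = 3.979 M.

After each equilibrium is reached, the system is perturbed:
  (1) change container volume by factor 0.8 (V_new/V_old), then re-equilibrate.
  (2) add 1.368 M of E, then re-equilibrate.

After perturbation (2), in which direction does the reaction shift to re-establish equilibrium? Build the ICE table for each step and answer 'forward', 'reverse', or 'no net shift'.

Q₀ = 132.5 vs Keq = 6.6850e-04 ⇒ Q>K, reverse
Step 1:
                  A         L         E         B
  I           5.086    0.1931     1.598     3.979
  C           1.545     2.317     1.545    -2.317
  E           6.631      2.51     3.143     1.662
  solve Keq expr → x = -0.7723; check Q = 6.6850e-04
Then change container volume by factor 0.8 (V_new/V_old).
Step 2:
                  A         L         E         B
  I           8.288     3.138     3.928     2.077
  C         -0.2078   -0.3116   -0.2078    0.3116
  E           8.081     2.826     3.721     2.389
  solve Keq expr → x = 0.1039; check Q = 6.6850e-04
Then add 1.368 M of E.
Step 3:
                  A         L         E         B
  I           8.081     2.826     5.089     2.389
  C         -0.1524   -0.2287   -0.1524    0.2287
  E           7.928     2.597     4.936     2.618
  solve Keq expr → x = 0.07622; check Q = 6.6850e-04

Direction: forward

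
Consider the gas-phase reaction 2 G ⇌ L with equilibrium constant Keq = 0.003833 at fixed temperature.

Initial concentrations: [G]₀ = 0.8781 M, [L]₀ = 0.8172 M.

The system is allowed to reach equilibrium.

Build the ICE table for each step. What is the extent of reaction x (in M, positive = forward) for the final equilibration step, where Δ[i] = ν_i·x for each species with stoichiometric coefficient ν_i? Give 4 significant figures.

Q₀ = 1.06 vs Keq = 0.003833 ⇒ Q>K, reverse
Step 1:
                   G          L
  init        0.8781     0.8172
  Δ            1.588    -0.7939
  eq           2.466    0.02331
  solve Keq expr → x = -0.7939; check Q = 0.003833

x = -0.7939 M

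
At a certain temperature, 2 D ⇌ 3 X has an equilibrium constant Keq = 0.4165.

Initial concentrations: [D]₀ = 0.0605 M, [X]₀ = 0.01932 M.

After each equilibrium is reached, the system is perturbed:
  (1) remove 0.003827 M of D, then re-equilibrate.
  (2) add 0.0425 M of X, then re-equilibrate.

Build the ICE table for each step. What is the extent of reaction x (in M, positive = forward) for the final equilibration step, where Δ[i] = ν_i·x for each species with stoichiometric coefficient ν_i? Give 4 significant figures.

x = -0.006946 M

Q₀ = 0.00197 vs Keq = 0.4165 ⇒ Q<K, forward
Step 1:
                    D           X
  Initial      0.0605     0.01932
  Change     -0.03275     0.04913
  Equil       0.02775     0.06845
  solve Keq expr → x = 0.01638; check Q = 0.4165
Then remove 0.003827 M of D.
Step 2:
                    D           X
  Initial     0.02392     0.06845
  Change     0.002012   -0.003018
  Equil       0.02593     0.06543
  solve Keq expr → x = -0.001006; check Q = 0.4165
Then add 0.0425 M of X.
Step 3:
                    D           X
  Initial     0.02593      0.1079
  Change      0.01389    -0.02084
  Equil       0.03983     0.08709
  solve Keq expr → x = -0.006946; check Q = 0.4165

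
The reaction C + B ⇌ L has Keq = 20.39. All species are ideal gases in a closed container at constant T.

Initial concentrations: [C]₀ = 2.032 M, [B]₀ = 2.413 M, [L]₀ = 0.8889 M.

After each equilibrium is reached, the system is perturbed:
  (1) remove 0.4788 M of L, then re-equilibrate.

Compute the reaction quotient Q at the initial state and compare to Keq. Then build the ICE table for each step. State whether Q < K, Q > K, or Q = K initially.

Q₀ = 0.1813; Q < K (proceeds forward)

Q₀ = 0.1813 vs Keq = 20.39 ⇒ Q<K, forward
Step 1:
                  C         B         L
  I           2.032     2.413    0.8889
  C          -1.812    -1.812     1.812
  E          0.2203    0.6013     2.701
  solve Keq expr → x = 1.812; check Q = 20.39
Then remove 0.4788 M of L.
Step 2:
                  C         B         L
  I          0.2203    0.6013     2.222
  C        -0.02786  -0.02786   0.02786
  E          0.1924    0.5734      2.25
  solve Keq expr → x = 0.02786; check Q = 20.39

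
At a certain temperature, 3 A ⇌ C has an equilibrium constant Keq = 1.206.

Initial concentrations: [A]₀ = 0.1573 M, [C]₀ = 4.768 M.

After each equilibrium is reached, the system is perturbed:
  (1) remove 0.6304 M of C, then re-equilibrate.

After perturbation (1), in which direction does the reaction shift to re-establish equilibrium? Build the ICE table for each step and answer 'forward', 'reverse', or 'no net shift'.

Q₀ = 1225 vs Keq = 1.206 ⇒ Q>K, reverse
Step 1:
                    A           C
  init         0.1573       4.768
  Δ             1.372     -0.4572
  eq            1.529       4.311
  solve Keq expr → x = -0.4572; check Q = 1.206
Then remove 0.6304 M of C.
Step 2:
                    A           C
  init          1.529        3.68
  Δ          -0.07521     0.02507
  eq            1.454       3.705
  solve Keq expr → x = 0.02507; check Q = 1.206

Direction: forward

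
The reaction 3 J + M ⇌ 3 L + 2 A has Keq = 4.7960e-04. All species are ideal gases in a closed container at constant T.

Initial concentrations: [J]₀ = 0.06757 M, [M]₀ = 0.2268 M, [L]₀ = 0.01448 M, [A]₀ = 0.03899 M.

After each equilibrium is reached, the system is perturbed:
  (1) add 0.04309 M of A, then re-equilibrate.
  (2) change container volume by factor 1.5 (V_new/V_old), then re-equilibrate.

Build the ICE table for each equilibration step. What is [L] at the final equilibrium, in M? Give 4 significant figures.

[L]_eq = 0.01207 M

Q₀ = 6.5964e-05 vs Keq = 4.7960e-04 ⇒ Q<K, forward
Step 1:
                  J         M         L         A
  init      0.06757    0.2268   0.01448   0.03899
  Δ       -0.008084 -0.002695  0.008084  0.005389
  eq        0.05949    0.2241   0.02256   0.04438
  solve Keq expr → x = 0.002695; check Q = 4.7960e-04
Then add 0.04309 M of A.
Step 2:
                  J         M         L         A
  init      0.05949    0.2241   0.02256   0.08747
  Δ        0.006158  0.002053 -0.006158 -0.004106
  eq        0.06564    0.2262   0.01641   0.08336
  solve Keq expr → x = -0.002053; check Q = 4.7960e-04
Then change container volume by factor 1.5 (V_new/V_old).
Step 3:
                  J         M         L         A
  init      0.04376    0.1508   0.01094   0.05558
  Δ       -0.001137 -3.7916e-04  0.001137 7.5832e-04
  eq        0.04263    0.1504   0.01207   0.05633
  solve Keq expr → x = 3.7916e-04; check Q = 4.7960e-04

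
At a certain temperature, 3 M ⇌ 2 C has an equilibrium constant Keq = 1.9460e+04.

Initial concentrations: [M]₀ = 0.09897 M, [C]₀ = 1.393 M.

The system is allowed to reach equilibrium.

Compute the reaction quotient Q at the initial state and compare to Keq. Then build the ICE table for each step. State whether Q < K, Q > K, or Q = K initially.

Q₀ = 2002 vs Keq = 1.9460e+04 ⇒ Q<K, forward
Step 1:
                    M           C
  Initial     0.09897       1.393
  Change     -0.05183     0.03456
  Equil       0.04714       1.428
  solve Keq expr → x = 0.01728; check Q = 1.9460e+04

Q₀ = 2002; Q < K (proceeds forward)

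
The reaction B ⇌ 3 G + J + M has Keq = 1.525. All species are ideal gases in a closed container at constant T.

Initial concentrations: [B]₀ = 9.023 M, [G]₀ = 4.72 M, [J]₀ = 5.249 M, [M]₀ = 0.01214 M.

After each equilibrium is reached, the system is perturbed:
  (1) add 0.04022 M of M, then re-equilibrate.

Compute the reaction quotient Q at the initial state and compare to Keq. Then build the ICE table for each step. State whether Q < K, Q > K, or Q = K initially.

Q₀ = 0.7426 vs Keq = 1.525 ⇒ Q<K, forward
Step 1:
                   B          G          J          M
  I            9.023       4.72      5.249    0.01214
  C         -0.01213     0.0364    0.01213    0.01213
  E            9.011      4.756      5.261    0.02427
  solve Keq expr → x = 0.01213; check Q = 1.525
Then add 0.04022 M of M.
Step 2:
                   B          G          J          M
  I            9.011      4.756      5.261    0.06449
  C          0.03808    -0.1142   -0.03808   -0.03808
  E            9.049      4.642      5.223    0.02641
  solve Keq expr → x = -0.03808; check Q = 1.525

Q₀ = 0.7426; Q < K (proceeds forward)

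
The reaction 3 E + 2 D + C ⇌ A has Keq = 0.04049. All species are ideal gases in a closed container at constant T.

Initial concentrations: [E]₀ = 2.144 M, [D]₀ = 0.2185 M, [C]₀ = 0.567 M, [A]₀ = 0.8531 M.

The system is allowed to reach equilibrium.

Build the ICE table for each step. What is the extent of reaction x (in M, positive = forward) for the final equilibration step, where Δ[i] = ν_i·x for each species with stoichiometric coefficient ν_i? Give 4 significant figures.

Q₀ = 3.198 vs Keq = 0.04049 ⇒ Q>K, reverse
Step 1:
                  E         D         C         A
  Initial     2.144    0.2185     0.567    0.8531
  Change     0.8501    0.5667    0.2834   -0.2834
  Equil       2.994    0.7852    0.8504    0.5697
  solve Keq expr → x = -0.2834; check Q = 0.04049

x = -0.2834 M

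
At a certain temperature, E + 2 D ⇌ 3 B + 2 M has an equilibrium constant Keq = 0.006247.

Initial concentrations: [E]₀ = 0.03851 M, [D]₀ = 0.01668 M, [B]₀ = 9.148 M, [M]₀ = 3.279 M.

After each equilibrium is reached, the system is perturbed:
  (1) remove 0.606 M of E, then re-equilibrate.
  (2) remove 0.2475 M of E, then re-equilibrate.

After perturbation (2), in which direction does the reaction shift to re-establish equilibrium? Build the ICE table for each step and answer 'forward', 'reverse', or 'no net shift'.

Q₀ = 7.6824e+08 vs Keq = 0.006247 ⇒ Q>K, reverse
Step 1:
                  E         D         B         M
  init      0.03851   0.01668     9.148     3.279
  Δ           1.621     3.242    -4.862    -3.242
  eq          1.659     3.258     4.286   0.03739
  solve Keq expr → x = -1.621; check Q = 0.006247
Then remove 0.606 M of E.
Step 2:
                  E         D         B         M
  init        1.053     3.258     4.286   0.03739
  Δ        0.003682  0.007365  -0.01105 -0.007365
  eq          1.057     3.266     4.275   0.03003
  solve Keq expr → x = -0.003682; check Q = 0.006247
Then remove 0.2475 M of E.
Step 3:
                  E         D         B         M
  init       0.8095     3.266     4.275   0.03003
  Δ         0.00182   0.00364  -0.00546  -0.00364
  eq         0.8113     3.269     4.269   0.02639
  solve Keq expr → x = -0.00182; check Q = 0.006247

Direction: reverse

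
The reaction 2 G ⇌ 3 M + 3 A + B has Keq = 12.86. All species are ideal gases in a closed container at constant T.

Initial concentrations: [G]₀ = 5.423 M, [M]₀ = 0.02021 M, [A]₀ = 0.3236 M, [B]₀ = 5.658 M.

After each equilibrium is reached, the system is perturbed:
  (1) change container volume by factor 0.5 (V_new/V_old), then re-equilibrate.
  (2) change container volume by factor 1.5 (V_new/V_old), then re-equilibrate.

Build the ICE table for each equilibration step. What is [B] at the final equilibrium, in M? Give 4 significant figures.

Q₀ = 5.3816e-08 vs Keq = 12.86 ⇒ Q<K, forward
Step 1:
                  G         M         A         B
  Initial     5.423   0.02021    0.3236     5.658
  Change     -1.114     1.671     1.671    0.5571
  Equil       4.309     1.691     1.995     6.215
  solve Keq expr → x = 0.5571; check Q = 12.86
Then change container volume by factor 0.5 (V_new/V_old).
Step 2:
                  G         M         A         B
  Initial     8.618     3.383      3.99     12.43
  Change      1.007    -1.511    -1.511   -0.5037
  Equil       9.625     1.872     2.479     11.93
  solve Keq expr → x = -0.5037; check Q = 12.86
Then change container volume by factor 1.5 (V_new/V_old).
Step 3:
                  G         M         A         B
  Initial     6.417     1.248     1.652     7.951
  Change    -0.3525    0.5287    0.5287    0.1762
  Equil       6.064     1.777     2.181     8.127
  solve Keq expr → x = 0.1762; check Q = 12.86

[B]_eq = 8.127 M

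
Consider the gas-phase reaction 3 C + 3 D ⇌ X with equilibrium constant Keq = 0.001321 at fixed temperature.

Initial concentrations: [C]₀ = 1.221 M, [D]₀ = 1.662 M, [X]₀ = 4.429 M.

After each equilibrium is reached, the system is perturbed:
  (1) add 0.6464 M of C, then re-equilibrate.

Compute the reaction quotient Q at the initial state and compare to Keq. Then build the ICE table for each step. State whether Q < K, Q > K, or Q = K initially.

Q₀ = 0.53; Q > K (proceeds reverse)

Q₀ = 0.53 vs Keq = 0.001321 ⇒ Q>K, reverse
Step 1:
                    C           D           X
  Initial       1.221       1.662       4.429
  Change        2.312       2.312     -0.7708
  Equil         3.533       3.974       3.658
  solve Keq expr → x = -0.7708; check Q = 0.001321
Then add 0.6464 M of C.
Step 2:
                    C           D           X
  Initial        4.18       3.974       3.658
  Change      -0.3108     -0.3108      0.1036
  Equil         3.869       3.664       3.762
  solve Keq expr → x = 0.1036; check Q = 0.001321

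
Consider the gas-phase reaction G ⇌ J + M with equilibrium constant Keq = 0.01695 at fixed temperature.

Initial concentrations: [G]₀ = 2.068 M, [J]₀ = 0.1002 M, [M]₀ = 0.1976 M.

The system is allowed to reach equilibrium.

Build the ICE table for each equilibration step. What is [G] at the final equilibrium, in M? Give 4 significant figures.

Q₀ = 0.009574 vs Keq = 0.01695 ⇒ Q<K, forward
Step 1:
                   G          J          M
  init         2.068     0.1002     0.1976
  Δ         -0.04267    0.04267    0.04267
  eq           2.025     0.1429     0.2403
  solve Keq expr → x = 0.04267; check Q = 0.01695

[G]_eq = 2.025 M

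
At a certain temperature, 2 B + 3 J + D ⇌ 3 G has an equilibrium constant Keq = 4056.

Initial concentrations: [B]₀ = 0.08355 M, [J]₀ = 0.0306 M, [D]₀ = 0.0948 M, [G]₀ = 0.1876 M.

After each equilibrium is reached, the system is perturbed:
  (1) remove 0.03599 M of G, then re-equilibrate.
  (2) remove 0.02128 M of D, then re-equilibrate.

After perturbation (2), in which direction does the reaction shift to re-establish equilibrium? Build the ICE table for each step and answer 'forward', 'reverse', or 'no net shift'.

Direction: reverse

Q₀ = 3.4820e+05 vs Keq = 4056 ⇒ Q>K, reverse
Step 1:
                  B         J         D         G
  Initial   0.08355    0.0306    0.0948    0.1876
  Change    0.03139   0.04708   0.01569  -0.04708
  Equil      0.1149   0.07768    0.1105    0.1405
  solve Keq expr → x = -0.01569; check Q = 4056
Then remove 0.03599 M of G.
Step 2:
                  B         J         D         G
  Initial    0.1149   0.07768    0.1105    0.1045
  Change  -0.007053  -0.01058 -0.003527   0.01058
  Equil      0.1079    0.0671     0.107    0.1151
  solve Keq expr → x = 0.003527; check Q = 4056
Then remove 0.02128 M of D.
Step 3:
                  B         J         D         G
  Initial    0.1079    0.0671   0.08569    0.1151
  Change   0.001712  0.002568 8.5613e-04 -0.002568
  Equil      0.1096   0.06967   0.08654    0.1125
  solve Keq expr → x = -8.5613e-04; check Q = 4056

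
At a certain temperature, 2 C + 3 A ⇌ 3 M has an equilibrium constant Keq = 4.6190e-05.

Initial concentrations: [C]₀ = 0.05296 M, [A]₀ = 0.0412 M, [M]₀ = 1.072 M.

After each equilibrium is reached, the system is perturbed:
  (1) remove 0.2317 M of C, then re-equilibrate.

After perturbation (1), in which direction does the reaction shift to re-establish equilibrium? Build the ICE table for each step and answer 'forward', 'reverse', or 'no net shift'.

Direction: reverse

Q₀ = 6.2805e+06 vs Keq = 4.6190e-05 ⇒ Q>K, reverse
Step 1:
                  C         A         M
  Initial   0.05296    0.0412     1.072
  Change     0.6934      1.04     -1.04
  Equil      0.7463     1.081   0.03192
  solve Keq expr → x = -0.3467; check Q = 4.6190e-05
Then remove 0.2317 M of C.
Step 2:
                  C         A         M
  Initial    0.5146     1.081   0.03192
  Change   0.004471  0.006707 -0.006707
  Equil      0.5191     1.088   0.02521
  solve Keq expr → x = -0.002236; check Q = 4.6190e-05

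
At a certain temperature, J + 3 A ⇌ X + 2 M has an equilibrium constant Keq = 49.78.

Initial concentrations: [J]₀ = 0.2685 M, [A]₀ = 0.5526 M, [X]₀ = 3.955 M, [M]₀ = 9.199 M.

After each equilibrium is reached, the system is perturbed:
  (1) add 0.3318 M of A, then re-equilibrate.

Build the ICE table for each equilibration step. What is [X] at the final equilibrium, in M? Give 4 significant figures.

[X]_eq = 3.582 M

Q₀ = 7387 vs Keq = 49.78 ⇒ Q>K, reverse
Step 1:
                    J           A           X           M
  Initial      0.2685      0.5526       3.955       9.199
  Change       0.4471       1.341     -0.4471     -0.8941
  Equil        0.7156       1.894       3.508       8.305
  solve Keq expr → x = -0.4471; check Q = 49.78
Then add 0.3318 M of A.
Step 2:
                    J           A           X           M
  Initial      0.7156       2.226       3.508       8.305
  Change     -0.07455     -0.2236     0.07455      0.1491
  Equil         0.641       2.002       3.582       8.454
  solve Keq expr → x = 0.07455; check Q = 49.78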